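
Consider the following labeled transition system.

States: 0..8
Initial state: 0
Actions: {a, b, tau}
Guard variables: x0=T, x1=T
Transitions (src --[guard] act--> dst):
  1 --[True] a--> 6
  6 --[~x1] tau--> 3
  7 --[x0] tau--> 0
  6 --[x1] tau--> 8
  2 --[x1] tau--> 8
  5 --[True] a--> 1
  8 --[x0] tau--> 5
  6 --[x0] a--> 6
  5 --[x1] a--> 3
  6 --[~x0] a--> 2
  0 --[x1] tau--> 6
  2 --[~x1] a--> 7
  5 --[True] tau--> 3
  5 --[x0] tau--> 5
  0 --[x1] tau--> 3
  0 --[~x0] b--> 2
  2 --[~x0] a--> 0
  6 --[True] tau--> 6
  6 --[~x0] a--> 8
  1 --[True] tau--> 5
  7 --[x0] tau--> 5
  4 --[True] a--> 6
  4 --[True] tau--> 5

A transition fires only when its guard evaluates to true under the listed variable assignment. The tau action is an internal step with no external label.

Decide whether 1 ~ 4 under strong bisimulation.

Bisimulation quotient by refinement:
  π0 = {{0,1,2,3,4,5,6,7,8}}
  π1 = {{0,2,7,8},{1,4,5,6},{3}}
  π2 = {{0},{1,4},{2},{3},{5},{6},{7},{8}}
8 equivalence class(es) (converged in 3)
1∈{1,4}, 4∈{1,4}

Answer: BISIMILAR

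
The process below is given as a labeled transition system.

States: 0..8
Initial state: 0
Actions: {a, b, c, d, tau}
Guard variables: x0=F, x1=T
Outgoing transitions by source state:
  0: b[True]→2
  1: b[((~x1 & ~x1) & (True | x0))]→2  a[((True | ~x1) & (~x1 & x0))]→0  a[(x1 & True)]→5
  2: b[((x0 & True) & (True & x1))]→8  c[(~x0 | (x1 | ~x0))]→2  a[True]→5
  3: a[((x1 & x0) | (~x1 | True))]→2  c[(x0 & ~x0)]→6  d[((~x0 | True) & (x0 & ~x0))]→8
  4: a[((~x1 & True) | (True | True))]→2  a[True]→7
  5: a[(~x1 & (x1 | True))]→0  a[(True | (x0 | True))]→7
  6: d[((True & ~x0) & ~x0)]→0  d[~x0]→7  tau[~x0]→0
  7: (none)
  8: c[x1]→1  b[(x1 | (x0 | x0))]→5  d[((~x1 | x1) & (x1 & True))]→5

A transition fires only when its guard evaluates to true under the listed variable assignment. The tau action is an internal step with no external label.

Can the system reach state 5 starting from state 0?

Answer: REACHABLE

Working:
Guard filter leaves 14 enabled edge(s).
depth 0: {0}
depth 1: {2}  cumulative {0,2}
depth 2: {5}  cumulative {0,2,5}
depth 3: {7}  cumulative {0,2,5,7}
R = {0,2,5,7}
trace reaching 5: b·a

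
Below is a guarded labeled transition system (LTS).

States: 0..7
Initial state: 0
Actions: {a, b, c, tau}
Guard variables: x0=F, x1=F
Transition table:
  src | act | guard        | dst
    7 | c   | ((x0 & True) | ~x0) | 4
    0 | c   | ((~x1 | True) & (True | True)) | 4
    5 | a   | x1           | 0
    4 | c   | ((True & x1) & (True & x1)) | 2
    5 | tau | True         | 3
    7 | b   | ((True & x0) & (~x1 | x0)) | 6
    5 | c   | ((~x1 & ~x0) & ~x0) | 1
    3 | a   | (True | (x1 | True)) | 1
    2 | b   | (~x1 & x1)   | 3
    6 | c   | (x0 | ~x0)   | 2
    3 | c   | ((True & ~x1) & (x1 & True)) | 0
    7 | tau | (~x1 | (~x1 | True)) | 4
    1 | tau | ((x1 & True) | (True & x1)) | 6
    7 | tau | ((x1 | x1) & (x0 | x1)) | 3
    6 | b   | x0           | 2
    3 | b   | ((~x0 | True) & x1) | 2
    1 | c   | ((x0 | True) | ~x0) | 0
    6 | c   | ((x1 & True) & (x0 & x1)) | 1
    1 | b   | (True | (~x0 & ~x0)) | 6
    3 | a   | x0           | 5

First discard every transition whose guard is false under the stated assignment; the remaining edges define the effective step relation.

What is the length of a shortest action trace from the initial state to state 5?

Answer: UNREACHABLE

Analysis:
Breadth-first toward 5:
  depth 0: {0}
  depth 1: {4}
5 never appears.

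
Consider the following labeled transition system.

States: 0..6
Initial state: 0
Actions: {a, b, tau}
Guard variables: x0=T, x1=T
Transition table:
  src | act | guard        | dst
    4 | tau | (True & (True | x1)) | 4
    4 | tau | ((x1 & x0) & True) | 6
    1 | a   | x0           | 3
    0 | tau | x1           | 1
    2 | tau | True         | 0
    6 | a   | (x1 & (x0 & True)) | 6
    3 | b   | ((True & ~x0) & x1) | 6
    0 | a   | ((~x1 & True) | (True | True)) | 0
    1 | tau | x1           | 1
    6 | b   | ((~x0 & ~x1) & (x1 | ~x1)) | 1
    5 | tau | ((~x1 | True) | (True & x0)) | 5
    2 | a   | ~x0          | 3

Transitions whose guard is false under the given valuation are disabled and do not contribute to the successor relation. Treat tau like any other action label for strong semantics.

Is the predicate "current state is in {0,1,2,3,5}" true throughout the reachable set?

Answer: INVARIANT HOLDS

Analysis:
Inv-set: {0,1,2,3,5}
R = {0,1,3}
  0: safe
  1: safe
  3: safe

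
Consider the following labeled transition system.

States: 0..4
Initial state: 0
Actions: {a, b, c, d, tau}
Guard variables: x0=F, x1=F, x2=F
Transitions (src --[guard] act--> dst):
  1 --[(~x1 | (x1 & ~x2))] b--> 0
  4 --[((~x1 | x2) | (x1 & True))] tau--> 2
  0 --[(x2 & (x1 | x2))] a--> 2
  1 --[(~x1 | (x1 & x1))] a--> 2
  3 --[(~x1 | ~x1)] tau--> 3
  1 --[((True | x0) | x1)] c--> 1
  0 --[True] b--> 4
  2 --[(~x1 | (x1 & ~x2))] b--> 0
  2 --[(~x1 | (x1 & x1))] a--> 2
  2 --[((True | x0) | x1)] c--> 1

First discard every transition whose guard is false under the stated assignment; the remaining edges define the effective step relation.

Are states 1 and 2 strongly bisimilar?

Compute ~ classes (split until stable):
  π0 = {{0,1,2,3,4}}
  π1 = {{0},{1,2},{3,4}}
  π2 = {{0},{1,2},{3},{4}}
stable after 3 split(s): 4 block(s)
class of 1: {1,2}; class of 2: {1,2}

Answer: BISIMILAR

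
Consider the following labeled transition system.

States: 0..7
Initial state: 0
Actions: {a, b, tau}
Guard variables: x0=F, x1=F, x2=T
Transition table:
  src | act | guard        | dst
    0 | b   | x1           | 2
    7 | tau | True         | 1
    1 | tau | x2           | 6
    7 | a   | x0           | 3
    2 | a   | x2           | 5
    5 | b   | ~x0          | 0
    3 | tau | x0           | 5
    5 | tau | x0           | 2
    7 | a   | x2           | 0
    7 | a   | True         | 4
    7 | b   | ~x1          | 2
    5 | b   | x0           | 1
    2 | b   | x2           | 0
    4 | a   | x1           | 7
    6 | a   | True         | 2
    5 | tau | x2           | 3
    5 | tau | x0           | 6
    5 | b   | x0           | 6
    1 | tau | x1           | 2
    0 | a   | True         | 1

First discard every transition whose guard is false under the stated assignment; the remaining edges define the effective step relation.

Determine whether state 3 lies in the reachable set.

Answer: REACHABLE

Analysis:
After dropping false guards: 11 live edges.
Layer 0: {0}
Layer 1: {1}  cumulative {0,1}
Layer 2: {6}  cumulative {0,1,6}
Layer 3: {2}  cumulative {0,1,2,6}
Layer 4: {5}  cumulative {0,1,2,5,6}
Layer 5: {3}  cumulative {0,1,2,3,5,6}
Reach set: {0,1,2,3,5,6}
trace reaching 3: a·tau·a·a·tau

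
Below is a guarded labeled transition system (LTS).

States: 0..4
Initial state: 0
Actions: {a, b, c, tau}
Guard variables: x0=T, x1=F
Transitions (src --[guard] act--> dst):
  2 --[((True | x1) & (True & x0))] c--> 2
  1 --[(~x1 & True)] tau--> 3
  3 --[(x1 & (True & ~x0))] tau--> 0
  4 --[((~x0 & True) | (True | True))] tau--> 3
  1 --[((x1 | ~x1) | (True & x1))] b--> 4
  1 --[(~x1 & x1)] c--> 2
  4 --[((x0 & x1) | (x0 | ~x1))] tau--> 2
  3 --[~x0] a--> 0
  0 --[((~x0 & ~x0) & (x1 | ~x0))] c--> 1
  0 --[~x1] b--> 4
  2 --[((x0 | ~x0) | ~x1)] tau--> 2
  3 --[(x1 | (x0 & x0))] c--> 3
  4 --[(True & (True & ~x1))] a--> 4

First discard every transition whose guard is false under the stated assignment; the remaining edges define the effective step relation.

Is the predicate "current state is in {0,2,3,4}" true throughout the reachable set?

Answer: INVARIANT HOLDS

Working:
Inv-set: {0,2,3,4}
R = {0,2,3,4}
  0: safe
  2: safe
  3: safe
  4: safe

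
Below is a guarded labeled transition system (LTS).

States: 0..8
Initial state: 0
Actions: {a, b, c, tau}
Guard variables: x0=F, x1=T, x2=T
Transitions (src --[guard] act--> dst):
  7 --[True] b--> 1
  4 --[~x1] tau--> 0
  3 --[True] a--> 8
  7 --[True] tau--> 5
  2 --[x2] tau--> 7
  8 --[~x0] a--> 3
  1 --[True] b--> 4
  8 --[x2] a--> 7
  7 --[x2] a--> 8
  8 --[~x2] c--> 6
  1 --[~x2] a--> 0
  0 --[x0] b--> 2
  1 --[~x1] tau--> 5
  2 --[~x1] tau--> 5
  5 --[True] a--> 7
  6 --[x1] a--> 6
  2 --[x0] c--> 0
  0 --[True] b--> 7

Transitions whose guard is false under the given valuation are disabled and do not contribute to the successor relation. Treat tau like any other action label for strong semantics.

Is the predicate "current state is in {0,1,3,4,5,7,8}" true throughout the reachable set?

Allowed set {0,1,3,4,5,7,8}
Reachable = {0,1,3,4,5,7,8}
  0: safe
  1: safe
  3: safe
  4: safe
  5: safe
  7: safe
  8: safe

Answer: INVARIANT HOLDS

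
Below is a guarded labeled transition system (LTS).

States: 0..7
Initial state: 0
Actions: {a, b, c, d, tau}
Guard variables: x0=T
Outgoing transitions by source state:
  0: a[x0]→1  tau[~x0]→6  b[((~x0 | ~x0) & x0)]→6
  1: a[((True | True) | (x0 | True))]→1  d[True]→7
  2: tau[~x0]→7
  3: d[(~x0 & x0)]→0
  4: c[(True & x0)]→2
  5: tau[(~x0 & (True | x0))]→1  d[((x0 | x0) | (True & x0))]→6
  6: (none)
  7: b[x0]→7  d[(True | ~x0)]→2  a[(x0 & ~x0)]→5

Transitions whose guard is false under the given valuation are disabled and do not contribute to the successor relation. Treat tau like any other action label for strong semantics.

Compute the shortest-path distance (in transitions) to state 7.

Answer: 2

Working:
Breadth-first toward 7:
  depth 0: {0}
  depth 1: {1}
  depth 2: {7}
first hit 7 at d=2 via a·d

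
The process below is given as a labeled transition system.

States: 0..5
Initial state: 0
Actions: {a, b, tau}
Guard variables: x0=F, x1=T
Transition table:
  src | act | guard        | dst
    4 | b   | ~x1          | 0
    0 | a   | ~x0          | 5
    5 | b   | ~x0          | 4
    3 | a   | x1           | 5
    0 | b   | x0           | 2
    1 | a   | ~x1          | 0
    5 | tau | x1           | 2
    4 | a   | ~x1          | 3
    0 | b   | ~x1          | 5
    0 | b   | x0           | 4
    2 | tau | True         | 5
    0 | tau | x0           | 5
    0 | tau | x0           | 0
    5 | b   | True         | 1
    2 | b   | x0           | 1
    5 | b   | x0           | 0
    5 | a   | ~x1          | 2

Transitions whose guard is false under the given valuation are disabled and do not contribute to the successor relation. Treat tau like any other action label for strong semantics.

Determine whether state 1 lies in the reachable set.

Answer: REACHABLE

Trace:
6 transition(s) survive guard evaluation.
Layer 0: {0}
Layer 1: {5}  cumulative {0,5}
Layer 2: {1,2,4}  cumulative {0,1,2,4,5}
Reach set: {0,1,2,4,5}
trace reaching 1: a·b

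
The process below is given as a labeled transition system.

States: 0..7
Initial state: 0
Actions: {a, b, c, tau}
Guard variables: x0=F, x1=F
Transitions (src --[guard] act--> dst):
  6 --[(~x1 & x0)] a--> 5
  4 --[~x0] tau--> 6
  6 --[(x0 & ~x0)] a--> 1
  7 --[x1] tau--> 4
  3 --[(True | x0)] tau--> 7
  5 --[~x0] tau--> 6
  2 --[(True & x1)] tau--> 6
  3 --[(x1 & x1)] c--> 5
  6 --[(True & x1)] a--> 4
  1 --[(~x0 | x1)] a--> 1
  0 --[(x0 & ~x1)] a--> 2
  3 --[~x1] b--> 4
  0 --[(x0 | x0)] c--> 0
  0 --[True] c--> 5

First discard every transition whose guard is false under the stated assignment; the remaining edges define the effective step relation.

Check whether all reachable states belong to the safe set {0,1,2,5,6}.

Answer: INVARIANT HOLDS

Analysis:
Allowed set {0,1,2,5,6}
Reachable = {0,5,6}
  0: safe
  5: safe
  6: safe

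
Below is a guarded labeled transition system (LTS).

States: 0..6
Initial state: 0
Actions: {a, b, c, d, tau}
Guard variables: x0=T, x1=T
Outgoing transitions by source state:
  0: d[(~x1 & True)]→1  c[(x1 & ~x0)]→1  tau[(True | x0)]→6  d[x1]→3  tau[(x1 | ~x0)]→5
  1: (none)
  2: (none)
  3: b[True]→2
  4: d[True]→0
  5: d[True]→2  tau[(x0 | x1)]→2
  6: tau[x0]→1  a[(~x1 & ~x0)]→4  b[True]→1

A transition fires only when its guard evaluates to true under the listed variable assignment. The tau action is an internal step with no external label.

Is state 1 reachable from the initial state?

Answer: REACHABLE

Analysis:
After dropping false guards: 9 live edges.
L0 = {0}
L1 = {3,5,6}  cumulative {0,3,5,6}
L2 = {1,2}  cumulative {0,1,2,3,5,6}
Reachable = {0,1,2,3,5,6}
trace reaching 1: tau·tau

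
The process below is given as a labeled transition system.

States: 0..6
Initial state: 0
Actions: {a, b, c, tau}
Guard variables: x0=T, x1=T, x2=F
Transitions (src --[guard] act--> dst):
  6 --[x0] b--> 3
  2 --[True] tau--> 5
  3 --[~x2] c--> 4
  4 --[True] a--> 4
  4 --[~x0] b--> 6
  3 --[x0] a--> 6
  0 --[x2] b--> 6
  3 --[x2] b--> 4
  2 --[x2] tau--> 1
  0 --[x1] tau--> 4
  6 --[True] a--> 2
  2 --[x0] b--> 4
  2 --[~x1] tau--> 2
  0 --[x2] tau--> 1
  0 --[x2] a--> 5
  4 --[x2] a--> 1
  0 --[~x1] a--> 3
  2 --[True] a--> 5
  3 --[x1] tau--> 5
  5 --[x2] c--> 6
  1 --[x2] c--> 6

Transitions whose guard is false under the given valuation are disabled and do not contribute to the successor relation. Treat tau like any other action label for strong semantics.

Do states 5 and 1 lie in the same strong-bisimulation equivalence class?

Compute ~ classes (split until stable):
  P[0] = {{0,1,2,3,4,5,6}}
  P[1] = {{0},{1,5},{2},{3},{4},{6}}
Fixed point at round 2; 6 class(es).
class of 5: {1,5}; class of 1: {1,5}

Answer: BISIMILAR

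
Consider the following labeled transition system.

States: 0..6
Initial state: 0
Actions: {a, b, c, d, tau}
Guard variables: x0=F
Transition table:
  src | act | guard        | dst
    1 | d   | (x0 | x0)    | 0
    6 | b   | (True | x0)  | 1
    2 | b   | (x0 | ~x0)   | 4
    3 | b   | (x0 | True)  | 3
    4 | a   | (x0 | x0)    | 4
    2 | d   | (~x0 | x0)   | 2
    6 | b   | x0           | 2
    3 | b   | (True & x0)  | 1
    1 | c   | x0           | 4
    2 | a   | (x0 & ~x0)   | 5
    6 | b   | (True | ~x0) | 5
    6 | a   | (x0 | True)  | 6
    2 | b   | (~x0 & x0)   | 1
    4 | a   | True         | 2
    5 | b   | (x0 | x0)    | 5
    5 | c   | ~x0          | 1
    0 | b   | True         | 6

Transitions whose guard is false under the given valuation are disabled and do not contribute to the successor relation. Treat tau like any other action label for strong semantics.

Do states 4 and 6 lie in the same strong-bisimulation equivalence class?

Answer: NOT BISIMILAR

Analysis:
Bisimulation quotient by refinement:
  round 0: {{0,1,2,3,4,5,6}}
  round 1: {{0,3},{1},{2},{4},{5},{6}}
  round 2: {{0},{1},{2},{3},{4},{5},{6}}
Fixed point at round 3; 7 class(es).
4∈{4}, 6∈{6}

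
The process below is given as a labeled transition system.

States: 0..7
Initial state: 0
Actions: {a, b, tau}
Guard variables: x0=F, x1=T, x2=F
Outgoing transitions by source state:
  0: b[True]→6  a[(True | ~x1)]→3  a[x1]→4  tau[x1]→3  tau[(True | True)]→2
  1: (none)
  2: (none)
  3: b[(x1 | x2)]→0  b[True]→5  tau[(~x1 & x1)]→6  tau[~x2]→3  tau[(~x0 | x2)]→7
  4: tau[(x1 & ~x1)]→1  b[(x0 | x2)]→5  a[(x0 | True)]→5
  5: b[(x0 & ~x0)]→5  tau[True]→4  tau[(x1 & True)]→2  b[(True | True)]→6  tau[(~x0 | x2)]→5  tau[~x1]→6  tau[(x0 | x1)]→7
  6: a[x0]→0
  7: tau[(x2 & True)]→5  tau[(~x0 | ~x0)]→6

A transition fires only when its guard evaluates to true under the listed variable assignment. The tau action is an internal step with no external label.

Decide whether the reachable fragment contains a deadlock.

Answer: DEADLOCK at state 2

Working:
Reachable = {0,2,3,4,5,6,7}
  0: a→3  a→4  b→6  tau→2  tau→3  [5 exit(s)]
  2: ∅  [no exit]
  3: b→0  b→5  tau→3  tau→7  [4 exit(s)]
  4: a→5  [1 exit(s)]
  5: b→6  tau→2  tau→4  tau→5  tau→7  [5 exit(s)]
  6: ∅  [no exit]
  7: tau→6  [1 exit(s)]
trace reaching 2: tau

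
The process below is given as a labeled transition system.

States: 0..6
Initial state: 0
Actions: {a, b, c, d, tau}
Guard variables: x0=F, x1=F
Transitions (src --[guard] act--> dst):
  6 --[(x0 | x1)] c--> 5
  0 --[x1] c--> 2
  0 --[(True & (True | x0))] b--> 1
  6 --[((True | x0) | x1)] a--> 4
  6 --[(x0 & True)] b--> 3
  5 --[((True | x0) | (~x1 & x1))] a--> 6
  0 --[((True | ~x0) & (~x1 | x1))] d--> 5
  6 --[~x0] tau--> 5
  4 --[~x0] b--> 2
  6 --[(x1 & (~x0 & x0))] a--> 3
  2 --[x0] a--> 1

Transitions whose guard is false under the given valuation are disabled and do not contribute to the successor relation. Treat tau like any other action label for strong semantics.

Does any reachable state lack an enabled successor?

R = {0,1,2,4,5,6}
  0: b→1  d→5  [deg 2]
  1: ∅  [STUCK]
  2: ∅  [STUCK]
  4: b→2  [deg 1]
  5: a→6  [deg 1]
  6: a→4  tau→5  [deg 2]
Path to 1: b

Answer: DEADLOCK at state 1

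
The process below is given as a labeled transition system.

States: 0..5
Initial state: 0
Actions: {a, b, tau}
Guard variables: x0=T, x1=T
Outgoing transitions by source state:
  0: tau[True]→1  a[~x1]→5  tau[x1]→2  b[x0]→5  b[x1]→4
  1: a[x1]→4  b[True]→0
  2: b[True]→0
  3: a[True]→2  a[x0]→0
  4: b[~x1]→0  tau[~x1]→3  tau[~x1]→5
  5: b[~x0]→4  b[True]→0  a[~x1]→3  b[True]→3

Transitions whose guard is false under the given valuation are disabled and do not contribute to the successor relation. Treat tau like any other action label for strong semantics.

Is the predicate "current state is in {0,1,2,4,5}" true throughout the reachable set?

Answer: INVARIANT VIOLATED at state 3

Working:
Inv-set: {0,1,2,4,5}
Reachable = {0,1,2,3,4,5}
  0: safe
  1: safe
  2: safe
  3: VIOLATES
  4: safe
  5: safe
witness against invariant: b·b → 3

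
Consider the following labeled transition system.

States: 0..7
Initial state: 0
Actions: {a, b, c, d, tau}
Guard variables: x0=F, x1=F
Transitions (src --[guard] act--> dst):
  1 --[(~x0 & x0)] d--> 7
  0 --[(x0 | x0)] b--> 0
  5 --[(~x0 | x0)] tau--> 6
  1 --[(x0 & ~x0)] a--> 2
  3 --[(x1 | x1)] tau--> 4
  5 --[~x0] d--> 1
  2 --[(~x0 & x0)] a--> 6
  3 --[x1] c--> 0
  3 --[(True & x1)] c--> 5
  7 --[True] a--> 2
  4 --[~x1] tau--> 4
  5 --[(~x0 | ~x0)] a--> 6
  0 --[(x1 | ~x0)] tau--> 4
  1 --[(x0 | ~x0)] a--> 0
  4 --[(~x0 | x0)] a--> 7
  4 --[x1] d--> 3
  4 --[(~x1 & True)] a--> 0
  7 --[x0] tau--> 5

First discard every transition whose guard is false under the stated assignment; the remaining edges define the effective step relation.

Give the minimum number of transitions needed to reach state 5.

Answer: UNREACHABLE

Working:
Layered search for 5:
  L0 = {0}
  L1 = {4}
  L2 = {7}
  L3 = {2}
5 never appears.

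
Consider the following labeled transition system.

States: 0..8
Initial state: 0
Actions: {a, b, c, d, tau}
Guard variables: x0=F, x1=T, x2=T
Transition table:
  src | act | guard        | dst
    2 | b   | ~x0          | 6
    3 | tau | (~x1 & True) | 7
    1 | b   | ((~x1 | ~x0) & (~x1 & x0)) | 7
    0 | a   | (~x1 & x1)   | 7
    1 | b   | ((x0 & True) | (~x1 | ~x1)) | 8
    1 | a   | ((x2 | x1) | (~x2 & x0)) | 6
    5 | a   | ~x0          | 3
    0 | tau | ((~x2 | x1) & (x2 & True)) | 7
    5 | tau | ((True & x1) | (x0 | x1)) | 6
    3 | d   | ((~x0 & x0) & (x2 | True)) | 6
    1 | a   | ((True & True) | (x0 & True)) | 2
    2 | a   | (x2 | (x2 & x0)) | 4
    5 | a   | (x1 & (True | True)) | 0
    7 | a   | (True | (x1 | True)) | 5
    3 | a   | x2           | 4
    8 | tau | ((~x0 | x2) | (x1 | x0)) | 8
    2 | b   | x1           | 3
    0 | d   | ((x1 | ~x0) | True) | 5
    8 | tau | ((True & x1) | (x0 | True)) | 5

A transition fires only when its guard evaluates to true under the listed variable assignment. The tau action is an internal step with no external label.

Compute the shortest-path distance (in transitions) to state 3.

Answer: 2

Analysis:
Breadth-first toward 3:
  Layer 0: {0}
  Layer 1: {5,7}
  Layer 2: {3,6}
3 enters at depth 2; path d·a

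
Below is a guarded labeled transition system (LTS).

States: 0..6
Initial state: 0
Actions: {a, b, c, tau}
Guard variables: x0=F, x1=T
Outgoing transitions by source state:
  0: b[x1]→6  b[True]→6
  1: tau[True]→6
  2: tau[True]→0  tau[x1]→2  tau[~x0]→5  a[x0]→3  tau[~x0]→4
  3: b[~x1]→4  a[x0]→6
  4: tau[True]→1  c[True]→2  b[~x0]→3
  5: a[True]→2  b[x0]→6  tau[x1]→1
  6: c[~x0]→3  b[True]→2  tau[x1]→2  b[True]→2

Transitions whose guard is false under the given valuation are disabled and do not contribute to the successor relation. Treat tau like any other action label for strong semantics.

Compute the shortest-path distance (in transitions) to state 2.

Layered search for 2:
  depth 0: {0}
  depth 1: {6}
  depth 2: {2,3}
depth(2)=2, e.g. b·b

Answer: 2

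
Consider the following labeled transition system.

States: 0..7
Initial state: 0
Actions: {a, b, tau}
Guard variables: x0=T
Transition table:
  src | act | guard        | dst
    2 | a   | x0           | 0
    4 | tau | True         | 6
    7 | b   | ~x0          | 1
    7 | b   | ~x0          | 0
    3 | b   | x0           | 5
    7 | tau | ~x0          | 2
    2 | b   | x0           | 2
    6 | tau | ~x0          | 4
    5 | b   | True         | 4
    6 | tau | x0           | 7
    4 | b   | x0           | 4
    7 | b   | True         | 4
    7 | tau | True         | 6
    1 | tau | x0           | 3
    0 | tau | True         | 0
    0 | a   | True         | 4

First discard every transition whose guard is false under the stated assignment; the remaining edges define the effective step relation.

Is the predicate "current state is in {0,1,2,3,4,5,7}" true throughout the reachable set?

Safe = {0,1,2,3,4,5,7}
Reachable = {0,4,6,7}
  0: ✓
  4: ✓
  6: outside
  7: ✓
witness against invariant: a·tau → 6

Answer: INVARIANT VIOLATED at state 6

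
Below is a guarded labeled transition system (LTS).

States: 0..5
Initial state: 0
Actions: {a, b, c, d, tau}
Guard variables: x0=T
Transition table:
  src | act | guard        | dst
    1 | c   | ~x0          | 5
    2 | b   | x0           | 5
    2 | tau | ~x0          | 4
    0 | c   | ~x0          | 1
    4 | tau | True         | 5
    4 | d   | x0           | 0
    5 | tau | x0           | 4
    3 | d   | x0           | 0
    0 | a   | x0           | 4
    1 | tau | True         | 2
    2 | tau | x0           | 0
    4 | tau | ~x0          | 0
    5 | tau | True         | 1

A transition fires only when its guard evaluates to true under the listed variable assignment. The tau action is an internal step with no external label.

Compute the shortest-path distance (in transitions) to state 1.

Breadth-first toward 1:
  L0 = {0}
  L1 = {4}
  L2 = {5}
  L3 = {1}
depth(1)=3, e.g. a·tau·tau

Answer: 3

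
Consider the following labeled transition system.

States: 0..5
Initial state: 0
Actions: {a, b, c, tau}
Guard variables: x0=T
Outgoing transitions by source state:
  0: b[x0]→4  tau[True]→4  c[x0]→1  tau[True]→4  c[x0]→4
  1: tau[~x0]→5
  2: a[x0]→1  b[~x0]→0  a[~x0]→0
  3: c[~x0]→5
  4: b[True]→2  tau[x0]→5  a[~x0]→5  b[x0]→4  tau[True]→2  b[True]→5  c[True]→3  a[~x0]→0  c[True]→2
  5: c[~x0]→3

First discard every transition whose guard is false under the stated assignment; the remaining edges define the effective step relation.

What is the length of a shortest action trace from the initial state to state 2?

Answer: 2

Working:
BFS to 2:
  Layer 0: {0}
  Layer 1: {1,4}
  Layer 2: {2,3,5}
first hit 2 at d=2 via b·b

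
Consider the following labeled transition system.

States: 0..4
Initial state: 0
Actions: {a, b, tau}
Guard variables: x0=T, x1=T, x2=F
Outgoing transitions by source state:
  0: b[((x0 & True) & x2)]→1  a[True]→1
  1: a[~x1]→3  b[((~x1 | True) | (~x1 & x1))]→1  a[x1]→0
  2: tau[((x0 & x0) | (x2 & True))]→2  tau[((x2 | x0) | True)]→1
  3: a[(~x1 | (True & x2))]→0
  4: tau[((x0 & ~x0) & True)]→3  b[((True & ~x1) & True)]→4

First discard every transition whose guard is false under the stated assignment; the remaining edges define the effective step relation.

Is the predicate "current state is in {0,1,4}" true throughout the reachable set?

Inv-set: {0,1,4}
R = {0,1}
  0: ok
  1: ok

Answer: INVARIANT HOLDS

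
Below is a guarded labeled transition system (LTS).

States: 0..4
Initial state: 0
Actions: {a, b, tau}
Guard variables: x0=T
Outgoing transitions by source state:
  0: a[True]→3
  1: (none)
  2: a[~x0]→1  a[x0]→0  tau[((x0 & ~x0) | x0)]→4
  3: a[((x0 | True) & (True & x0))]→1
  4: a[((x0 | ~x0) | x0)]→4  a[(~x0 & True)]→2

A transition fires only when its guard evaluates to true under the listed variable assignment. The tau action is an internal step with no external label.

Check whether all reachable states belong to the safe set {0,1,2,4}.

Answer: INVARIANT VIOLATED at state 3

Analysis:
Allowed set {0,1,2,4}
Reachable = {0,1,3}
  0: ok
  1: ok
  3: VIOLATES
witness against invariant: a → 3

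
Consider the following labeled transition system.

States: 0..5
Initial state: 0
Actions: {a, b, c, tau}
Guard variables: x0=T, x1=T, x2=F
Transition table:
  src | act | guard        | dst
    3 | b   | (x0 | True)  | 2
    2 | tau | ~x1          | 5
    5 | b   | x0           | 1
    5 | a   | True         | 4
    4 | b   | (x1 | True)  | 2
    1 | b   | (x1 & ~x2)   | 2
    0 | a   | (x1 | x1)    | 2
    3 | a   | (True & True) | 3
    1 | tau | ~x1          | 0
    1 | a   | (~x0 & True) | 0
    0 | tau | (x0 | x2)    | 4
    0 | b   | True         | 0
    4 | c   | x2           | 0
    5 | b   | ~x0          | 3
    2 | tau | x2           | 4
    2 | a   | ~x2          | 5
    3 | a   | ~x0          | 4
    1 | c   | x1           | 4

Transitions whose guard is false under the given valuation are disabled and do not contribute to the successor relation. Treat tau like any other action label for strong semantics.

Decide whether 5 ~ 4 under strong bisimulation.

Refine partition for ~:
  round 0: {{0,1,2,3,4,5}}
  round 1: {{0},{1},{2},{3,5},{4}}
  round 2: {{0},{1},{2},{3},{4},{5}}
stable after 3 split(s): 6 block(s)
class of 5: {5}; class of 4: {4}

Answer: NOT BISIMILAR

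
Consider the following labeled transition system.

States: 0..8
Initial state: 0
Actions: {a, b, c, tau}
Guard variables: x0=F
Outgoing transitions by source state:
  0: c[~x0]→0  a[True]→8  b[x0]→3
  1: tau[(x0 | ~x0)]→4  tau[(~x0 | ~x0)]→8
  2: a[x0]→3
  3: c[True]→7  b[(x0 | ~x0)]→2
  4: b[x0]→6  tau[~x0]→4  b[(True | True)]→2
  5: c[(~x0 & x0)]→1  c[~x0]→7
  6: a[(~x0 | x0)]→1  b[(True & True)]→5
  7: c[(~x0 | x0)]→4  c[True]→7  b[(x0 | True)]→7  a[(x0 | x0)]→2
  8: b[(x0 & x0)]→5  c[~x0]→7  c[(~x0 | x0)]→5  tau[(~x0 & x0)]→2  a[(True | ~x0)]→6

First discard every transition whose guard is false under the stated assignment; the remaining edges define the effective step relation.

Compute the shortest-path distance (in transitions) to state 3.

BFS to 3:
  L0 = {0}
  L1 = {8}
  L2 = {5,6,7}
  L3 = {1,4}
  L4 = {2}
3 never appears.

Answer: UNREACHABLE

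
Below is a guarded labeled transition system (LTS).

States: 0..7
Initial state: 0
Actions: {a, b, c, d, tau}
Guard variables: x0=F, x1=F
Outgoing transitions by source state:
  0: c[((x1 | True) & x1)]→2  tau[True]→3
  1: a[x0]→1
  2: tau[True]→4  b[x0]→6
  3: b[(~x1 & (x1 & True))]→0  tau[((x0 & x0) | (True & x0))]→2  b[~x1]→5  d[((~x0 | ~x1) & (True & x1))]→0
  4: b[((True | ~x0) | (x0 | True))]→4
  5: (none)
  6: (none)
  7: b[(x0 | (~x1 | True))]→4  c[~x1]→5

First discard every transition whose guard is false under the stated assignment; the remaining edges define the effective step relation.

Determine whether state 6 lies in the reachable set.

Guard filter leaves 6 enabled edge(s).
depth 0: {0}
depth 1: {3}  total {0,3}
depth 2: {5}  total {0,3,5}
Reachable = {0,3,5}

Answer: UNREACHABLE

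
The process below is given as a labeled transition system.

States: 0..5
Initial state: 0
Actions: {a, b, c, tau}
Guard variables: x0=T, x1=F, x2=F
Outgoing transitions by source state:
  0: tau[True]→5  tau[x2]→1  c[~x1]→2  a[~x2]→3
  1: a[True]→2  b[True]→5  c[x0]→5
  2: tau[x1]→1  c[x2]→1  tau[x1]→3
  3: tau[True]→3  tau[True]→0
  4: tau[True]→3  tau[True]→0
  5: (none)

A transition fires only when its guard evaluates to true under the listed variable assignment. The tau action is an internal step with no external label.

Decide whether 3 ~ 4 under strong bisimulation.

Answer: BISIMILAR

Working:
Refine partition for ~:
  P[0] = {{0,1,2,3,4,5}}
  P[1] = {{0},{1},{2,5},{3,4}}
Fixed point at round 2; 4 class(es).
class of 3: {3,4}; class of 4: {3,4}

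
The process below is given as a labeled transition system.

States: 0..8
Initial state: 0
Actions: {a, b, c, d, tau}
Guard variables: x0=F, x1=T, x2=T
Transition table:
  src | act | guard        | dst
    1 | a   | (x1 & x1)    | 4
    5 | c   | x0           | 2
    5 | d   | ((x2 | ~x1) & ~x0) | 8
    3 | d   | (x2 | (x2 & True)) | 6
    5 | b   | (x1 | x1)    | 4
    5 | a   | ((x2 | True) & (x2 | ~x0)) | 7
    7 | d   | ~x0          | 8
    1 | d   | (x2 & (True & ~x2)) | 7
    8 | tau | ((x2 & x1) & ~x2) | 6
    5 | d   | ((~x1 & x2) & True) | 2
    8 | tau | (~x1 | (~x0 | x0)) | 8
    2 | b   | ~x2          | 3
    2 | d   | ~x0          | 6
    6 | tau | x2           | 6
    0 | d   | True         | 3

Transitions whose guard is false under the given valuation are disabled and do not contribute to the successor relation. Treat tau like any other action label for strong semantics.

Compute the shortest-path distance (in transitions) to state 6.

Answer: 2

Trace:
Breadth-first toward 6:
  depth 0: {0}
  depth 1: {3}
  depth 2: {6}
6 enters at depth 2; path d·d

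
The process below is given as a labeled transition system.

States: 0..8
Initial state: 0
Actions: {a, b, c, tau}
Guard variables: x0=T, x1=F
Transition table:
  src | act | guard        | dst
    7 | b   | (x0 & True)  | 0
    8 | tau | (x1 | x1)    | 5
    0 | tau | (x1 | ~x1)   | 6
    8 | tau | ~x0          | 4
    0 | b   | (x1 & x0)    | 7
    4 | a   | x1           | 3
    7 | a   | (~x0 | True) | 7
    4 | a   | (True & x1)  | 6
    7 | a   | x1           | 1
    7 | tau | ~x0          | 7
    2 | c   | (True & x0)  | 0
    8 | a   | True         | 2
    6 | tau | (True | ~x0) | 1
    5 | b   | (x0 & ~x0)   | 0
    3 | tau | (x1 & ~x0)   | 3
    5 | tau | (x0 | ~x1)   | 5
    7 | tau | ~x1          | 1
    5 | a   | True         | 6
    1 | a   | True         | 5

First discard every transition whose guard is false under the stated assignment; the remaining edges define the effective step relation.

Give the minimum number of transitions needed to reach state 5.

Layered search for 5:
  depth 0: {0}
  depth 1: {6}
  depth 2: {1}
  depth 3: {5}
depth(5)=3, e.g. tau·tau·a

Answer: 3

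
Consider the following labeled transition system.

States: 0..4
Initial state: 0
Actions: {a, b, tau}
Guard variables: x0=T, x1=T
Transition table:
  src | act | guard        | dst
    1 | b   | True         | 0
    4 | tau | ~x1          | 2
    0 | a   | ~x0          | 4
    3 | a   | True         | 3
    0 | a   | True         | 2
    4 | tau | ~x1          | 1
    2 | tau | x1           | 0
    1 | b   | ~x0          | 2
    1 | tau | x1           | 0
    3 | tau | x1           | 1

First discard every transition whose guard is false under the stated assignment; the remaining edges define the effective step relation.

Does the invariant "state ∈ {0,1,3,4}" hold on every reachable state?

Answer: INVARIANT VIOLATED at state 2

Working:
Safe = {0,1,3,4}
R = {0,2}
  0: ✓
  2: VIOLATES
reach 2 via a — violates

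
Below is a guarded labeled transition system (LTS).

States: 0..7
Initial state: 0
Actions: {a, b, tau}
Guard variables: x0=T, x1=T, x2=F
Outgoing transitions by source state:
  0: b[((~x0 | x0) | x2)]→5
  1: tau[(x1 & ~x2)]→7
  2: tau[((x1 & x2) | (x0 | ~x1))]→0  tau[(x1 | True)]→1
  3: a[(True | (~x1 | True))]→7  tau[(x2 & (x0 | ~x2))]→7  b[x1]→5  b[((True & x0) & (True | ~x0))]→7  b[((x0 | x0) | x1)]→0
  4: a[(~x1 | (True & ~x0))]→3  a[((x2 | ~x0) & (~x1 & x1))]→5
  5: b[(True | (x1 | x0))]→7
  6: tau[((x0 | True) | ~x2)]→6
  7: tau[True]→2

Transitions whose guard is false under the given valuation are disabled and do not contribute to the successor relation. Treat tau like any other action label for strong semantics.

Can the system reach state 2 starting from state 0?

After dropping false guards: 11 live edges.
depth 0: {0}
depth 1: {5}  now seen {0,5}
depth 2: {7}  now seen {0,5,7}
depth 3: {2}  now seen {0,2,5,7}
depth 4: {1}  now seen {0,1,2,5,7}
R = {0,1,2,5,7}
witness 2: b·b·tau

Answer: REACHABLE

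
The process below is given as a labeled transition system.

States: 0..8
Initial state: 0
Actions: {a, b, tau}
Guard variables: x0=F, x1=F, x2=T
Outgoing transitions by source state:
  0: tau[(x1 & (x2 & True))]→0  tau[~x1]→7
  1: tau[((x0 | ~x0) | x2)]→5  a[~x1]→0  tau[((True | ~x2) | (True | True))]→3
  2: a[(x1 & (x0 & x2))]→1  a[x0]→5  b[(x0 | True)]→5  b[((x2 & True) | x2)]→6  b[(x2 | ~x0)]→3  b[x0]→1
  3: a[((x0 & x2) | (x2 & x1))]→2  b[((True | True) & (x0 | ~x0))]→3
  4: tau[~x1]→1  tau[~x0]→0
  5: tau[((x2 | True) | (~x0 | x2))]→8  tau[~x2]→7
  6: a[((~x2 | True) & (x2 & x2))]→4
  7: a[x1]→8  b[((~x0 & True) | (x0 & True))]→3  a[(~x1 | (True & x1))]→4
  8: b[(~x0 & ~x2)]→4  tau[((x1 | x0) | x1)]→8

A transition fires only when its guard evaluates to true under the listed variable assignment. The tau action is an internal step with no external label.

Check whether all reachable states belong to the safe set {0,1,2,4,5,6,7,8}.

Safe = {0,1,2,4,5,6,7,8}
Reach set: {0,1,3,4,5,7,8}
  0: ✓
  1: ✓
  3: outside
  4: ✓
  5: ✓
  7: ✓
  8: ✓
witness against invariant: tau·b → 3

Answer: INVARIANT VIOLATED at state 3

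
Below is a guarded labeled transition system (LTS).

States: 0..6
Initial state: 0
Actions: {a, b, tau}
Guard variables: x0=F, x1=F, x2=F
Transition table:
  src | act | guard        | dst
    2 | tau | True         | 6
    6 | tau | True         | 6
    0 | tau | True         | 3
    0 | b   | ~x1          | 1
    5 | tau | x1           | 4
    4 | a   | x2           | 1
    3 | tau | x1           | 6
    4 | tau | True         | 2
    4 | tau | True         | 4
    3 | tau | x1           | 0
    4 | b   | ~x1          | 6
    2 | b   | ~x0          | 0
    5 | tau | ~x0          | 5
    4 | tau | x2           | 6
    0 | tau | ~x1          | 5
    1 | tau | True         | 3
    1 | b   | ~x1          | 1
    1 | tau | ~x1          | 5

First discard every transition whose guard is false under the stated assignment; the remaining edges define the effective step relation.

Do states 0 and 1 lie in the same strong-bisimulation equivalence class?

Refine partition for ~:
  P[0] = {{0,1,2,3,4,5,6}}
  P[1] = {{0,1,2,4},{3},{5,6}}
  P[2] = {{0,1},{2},{3},{4},{5,6}}
5 equivalence class(es) (converged in 3)
0∈{0,1}, 1∈{0,1}

Answer: BISIMILAR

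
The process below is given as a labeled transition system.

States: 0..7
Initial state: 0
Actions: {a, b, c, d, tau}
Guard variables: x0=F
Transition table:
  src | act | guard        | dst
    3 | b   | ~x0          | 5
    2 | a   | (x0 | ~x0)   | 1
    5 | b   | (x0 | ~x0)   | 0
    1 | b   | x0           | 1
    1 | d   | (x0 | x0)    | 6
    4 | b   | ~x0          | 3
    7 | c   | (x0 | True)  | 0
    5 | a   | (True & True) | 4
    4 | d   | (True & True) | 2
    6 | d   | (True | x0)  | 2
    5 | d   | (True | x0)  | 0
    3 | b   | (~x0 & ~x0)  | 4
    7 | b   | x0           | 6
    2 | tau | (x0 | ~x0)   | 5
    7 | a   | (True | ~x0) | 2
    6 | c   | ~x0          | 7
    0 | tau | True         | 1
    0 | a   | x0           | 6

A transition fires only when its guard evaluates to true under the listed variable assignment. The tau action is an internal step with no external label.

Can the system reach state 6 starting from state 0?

Guard filter leaves 14 enabled edge(s).
depth 0: {0}
depth 1: {1}  total {0,1}
Reach set: {0,1}

Answer: UNREACHABLE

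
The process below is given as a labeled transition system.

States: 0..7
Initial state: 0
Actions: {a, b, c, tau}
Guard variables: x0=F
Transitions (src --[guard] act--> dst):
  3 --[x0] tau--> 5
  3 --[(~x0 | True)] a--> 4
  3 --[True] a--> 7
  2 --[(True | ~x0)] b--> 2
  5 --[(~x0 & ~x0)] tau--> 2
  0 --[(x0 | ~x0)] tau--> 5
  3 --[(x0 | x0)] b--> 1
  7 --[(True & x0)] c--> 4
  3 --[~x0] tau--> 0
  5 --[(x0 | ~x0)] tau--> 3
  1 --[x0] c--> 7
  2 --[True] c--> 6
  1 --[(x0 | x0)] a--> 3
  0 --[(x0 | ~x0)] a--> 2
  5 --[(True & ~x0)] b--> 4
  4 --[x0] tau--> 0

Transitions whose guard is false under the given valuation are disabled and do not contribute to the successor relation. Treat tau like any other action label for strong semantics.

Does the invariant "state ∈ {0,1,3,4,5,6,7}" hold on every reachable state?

Answer: INVARIANT VIOLATED at state 2

Trace:
Safe = {0,1,3,4,5,6,7}
R = {0,2,3,4,5,6,7}
  0: ok
  2: VIOLATES
  3: ok
  4: ok
  5: ok
  6: ok
  7: ok
counterexample path to 2: a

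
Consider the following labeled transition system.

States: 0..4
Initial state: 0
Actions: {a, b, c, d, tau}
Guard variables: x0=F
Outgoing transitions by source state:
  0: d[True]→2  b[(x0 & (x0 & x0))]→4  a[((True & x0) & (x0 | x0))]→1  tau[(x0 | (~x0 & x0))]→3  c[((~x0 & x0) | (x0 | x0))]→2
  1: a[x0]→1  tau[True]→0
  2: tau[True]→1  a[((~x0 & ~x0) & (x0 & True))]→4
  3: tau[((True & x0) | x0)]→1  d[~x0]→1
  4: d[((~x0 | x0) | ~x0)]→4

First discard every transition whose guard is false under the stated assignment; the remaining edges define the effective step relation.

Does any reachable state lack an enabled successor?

Answer: DEADLOCK-FREE

Working:
Reach set: {0,1,2}
  0: d→2  [1 out]
  1: tau→0  [1 out]
  2: tau→1  [1 out]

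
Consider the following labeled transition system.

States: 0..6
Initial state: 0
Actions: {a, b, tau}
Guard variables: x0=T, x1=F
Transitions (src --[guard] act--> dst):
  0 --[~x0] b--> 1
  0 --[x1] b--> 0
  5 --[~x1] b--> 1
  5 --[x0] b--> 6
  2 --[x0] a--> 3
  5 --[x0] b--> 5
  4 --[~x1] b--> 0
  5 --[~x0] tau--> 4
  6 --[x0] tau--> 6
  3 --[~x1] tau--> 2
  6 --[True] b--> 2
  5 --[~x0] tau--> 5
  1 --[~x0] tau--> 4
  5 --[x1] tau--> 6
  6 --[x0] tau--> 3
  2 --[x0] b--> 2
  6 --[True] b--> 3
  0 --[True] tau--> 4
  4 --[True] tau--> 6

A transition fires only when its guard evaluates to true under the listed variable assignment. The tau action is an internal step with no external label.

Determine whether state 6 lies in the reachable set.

After dropping false guards: 13 live edges.
L0 = {0}
L1 = {4}  now seen {0,4}
L2 = {6}  now seen {0,4,6}
L3 = {2,3}  now seen {0,2,3,4,6}
Reachable = {0,2,3,4,6}
Path to 6: tau·tau

Answer: REACHABLE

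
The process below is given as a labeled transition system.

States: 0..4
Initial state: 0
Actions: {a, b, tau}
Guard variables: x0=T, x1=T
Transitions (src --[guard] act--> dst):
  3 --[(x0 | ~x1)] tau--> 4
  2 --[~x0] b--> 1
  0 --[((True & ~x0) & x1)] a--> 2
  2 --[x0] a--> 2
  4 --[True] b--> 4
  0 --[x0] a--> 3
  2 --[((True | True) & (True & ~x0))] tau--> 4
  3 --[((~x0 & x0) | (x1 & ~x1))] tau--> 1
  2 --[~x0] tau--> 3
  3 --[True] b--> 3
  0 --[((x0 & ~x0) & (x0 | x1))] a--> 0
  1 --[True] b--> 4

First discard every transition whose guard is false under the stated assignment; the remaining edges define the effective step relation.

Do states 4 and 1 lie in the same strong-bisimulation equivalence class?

Answer: BISIMILAR

Analysis:
Bisimulation quotient by refinement:
  round 0: {{0,1,2,3,4}}
  round 1: {{0,2},{1,4},{3}}
  round 2: {{0},{1,4},{2},{3}}
stable after 3 split(s): 4 block(s)
4∈{1,4}, 1∈{1,4}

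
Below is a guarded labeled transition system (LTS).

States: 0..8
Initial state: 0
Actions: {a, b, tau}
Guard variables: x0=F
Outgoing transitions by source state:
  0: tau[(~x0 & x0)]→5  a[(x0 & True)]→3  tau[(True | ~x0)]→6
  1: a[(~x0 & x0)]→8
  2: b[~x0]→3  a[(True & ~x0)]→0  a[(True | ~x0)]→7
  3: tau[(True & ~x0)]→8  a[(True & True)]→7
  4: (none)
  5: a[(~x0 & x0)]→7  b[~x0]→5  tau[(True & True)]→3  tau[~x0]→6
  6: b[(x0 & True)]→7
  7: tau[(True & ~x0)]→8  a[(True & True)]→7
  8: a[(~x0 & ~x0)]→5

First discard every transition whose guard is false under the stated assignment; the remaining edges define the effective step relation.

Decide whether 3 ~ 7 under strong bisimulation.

Answer: BISIMILAR

Analysis:
Refine partition for ~:
  π0 = {{0,1,2,3,4,5,6,7,8}}
  π1 = {{0},{1,4,6},{2},{3,7},{5},{8}}
stable after 2 split(s): 6 block(s)
[3]={3,7}  [7]={3,7}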